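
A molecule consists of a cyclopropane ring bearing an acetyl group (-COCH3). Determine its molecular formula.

C5H8O

Atom tally by fragment:
  cyclopropane ring core → C:3 H:6
  (− 1 ring H displaced by substituents)
  + COCH3 → C:2 H:3 O:1
Element totals:
  C: 5
  H: 8
  O: 1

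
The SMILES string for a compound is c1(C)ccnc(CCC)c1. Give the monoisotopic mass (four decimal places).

Atom tally by fragment:
  pyridine ring core → C:5 H:5 N:1
  (− 2 ring H displaced by substituents)
  + CH3 → C:1 H:3
  + CH2CH2CH3 → C:3 H:7
Element totals:
  C: 9
  H: 13
  N: 1
Molecular formula: C9H13N.
  M = 9(12.0) + 13(1.007825) + 14.003074
    = 108.000000 + 13.101725 + 14.003074 = 135.104799

135.1048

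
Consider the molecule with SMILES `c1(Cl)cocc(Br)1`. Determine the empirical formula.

Atom tally by fragment:
  furan ring core → C:4 H:4 O:1
  (− 2 ring H displaced by substituents)
  + Cl → Cl:1
  + Br → Br:1
Element totals:
  C: 4
  H: 2
  Br: 1
  Cl: 1
  O: 1
Molecular formula: C4H2BrClO.
gcd of subscripts (1, 4, 1, 2, 1) = 1, so the empirical formula equals the molecular formula.

C4H2BrClO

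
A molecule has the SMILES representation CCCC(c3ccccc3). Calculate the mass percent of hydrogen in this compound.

Atom tally by fragment:
  CH3 → C:1 H:3
  CH2 → C:1 H:2
  CH2 → C:1 H:2
  CH2C6H5 → C:7 H:7
Element totals:
  C: 10
  H: 14
Molecular formula: C10H14.
Molar mass = 134.222 g/mol.
Mass from H: 14 × 1.008 = 14.112 g/mol.
%H = 14.112 / 134.222 × 100 = 10.51%.

10.51%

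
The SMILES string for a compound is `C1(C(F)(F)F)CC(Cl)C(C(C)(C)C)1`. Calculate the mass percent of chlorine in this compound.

Atom tally by fragment:
  cyclobutane ring core → C:4 H:8
  (− 3 ring H displaced by substituents)
  + CF3 → C:1 F:3
  + Cl → Cl:1
  + C(CH3)3 → C:4 H:9
Element totals:
  C: 9
  H: 14
  Cl: 1
  F: 3
Molecular formula: C9H14ClF3.
Molar mass = 214.655 g/mol.
Mass from Cl: 1 × 35.45 = 35.450 g/mol.
%Cl = 35.450 / 214.655 × 100 = 16.51%.

16.51%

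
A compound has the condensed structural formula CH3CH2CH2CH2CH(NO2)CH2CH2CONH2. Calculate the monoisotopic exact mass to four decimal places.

Atom tally by fragment:
  CH3 → C:1 H:3
  CH2 → C:1 H:2
  CH2 → C:1 H:2
  CH2 → C:1 H:2
  CH(NO2) → C:1 H:1 N:1 O:2
  CH2 → C:1 H:2
  CH2CONH2 → C:2 H:4 O:1 N:1
Element totals:
  C: 8
  H: 16
  N: 2
  O: 3
Molecular formula: C8H16N2O3.
  M = 8(12.0) + 16(1.007825) + 2(14.003074) + 3(15.994915)
    = 96.000000 + 16.125200 + 28.006148 + 47.984745 = 188.116093

188.1161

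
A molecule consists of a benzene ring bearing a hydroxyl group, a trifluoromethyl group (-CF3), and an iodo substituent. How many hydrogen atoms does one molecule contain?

Atom tally by fragment:
  benzene ring core → C:6 H:6
  (− 3 ring H displaced by substituents)
  + OH → O:1 H:1
  + CF3 → C:1 F:3
  + I → I:1
Element totals:
  C: 7
  H: 4
  F: 3
  I: 1
  O: 1

4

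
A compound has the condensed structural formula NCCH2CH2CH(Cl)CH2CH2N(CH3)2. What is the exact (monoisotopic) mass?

Element totals:
  C: 8
  H: 15
  Cl: 1
  N: 2
Molecular formula: C8H15ClN2.
  M = 8(12.0) + 15(1.007825) + 34.968853 + 2(14.003074)
    = 96.000000 + 15.117375 + 34.968853 + 28.006148 = 174.092376

174.0924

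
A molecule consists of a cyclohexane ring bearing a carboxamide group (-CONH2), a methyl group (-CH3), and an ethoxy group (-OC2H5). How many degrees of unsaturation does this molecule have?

Atom tally by fragment:
  cyclohexane ring core → C:6 H:12
  (− 3 ring H displaced by substituents)
  + CONH2 → C:1 H:2 O:1 N:1
  + CH3 → C:1 H:3
  + OC2H5 → C:2 H:5 O:1
Element totals:
  C: 10
  H: 19
  N: 1
  O: 2
Molecular formula: C10H19NO2.
DoU = (2C + 2 + N − H − X) / 2 = (2·10 + 2 + 1 − 19 − 0) / 2 = 2.

2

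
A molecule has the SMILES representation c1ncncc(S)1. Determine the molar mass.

112.15 g/mol

Atom tally by fragment:
  pyrimidine ring core → C:4 H:4 N:2
  (− 1 ring H displaced by substituents)
  + SH → S:1 H:1
Element totals:
  C: 4
  H: 4
  N: 2
  S: 1
Molecular formula: C4H4N2S.
  M = 4(12.011) + 4(1.008) + 2(14.007) + 32.06
    = 48.044 + 4.032 + 28.014 + 32.060 = 112.150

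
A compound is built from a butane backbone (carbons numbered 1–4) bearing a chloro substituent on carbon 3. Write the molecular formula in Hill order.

C4H9Cl

Atom tally by fragment:
  CH3 → C:1 H:3
  CH2 → C:1 H:2
  CH(Cl) → C:1 H:1 Cl:1
  CH3 → C:1 H:3
Element totals:
  C: 4
  H: 9
  Cl: 1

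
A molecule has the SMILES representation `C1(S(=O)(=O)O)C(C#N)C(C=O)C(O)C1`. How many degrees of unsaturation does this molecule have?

4

Atom tally by fragment:
  cyclopentane ring core → C:5 H:10
  (− 4 ring H displaced by substituents)
  + SO3H → S:1 O:3 H:1
  + CN → C:1 N:1
  + CHO → C:1 H:1 O:1
  + OH → O:1 H:1
Element totals:
  C: 7
  H: 9
  N: 1
  O: 5
  S: 1
Molecular formula: C7H9NO5S.
DoU = (2C + 2 + N − H − X) / 2 = (2·7 + 2 + 1 − 9 − 0) / 2 = 4.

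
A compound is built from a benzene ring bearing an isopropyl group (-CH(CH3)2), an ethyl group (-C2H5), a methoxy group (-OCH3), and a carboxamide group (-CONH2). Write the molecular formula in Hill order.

Atom tally by fragment:
  benzene ring core → C:6 H:6
  (− 4 ring H displaced by substituents)
  + CH(CH3)2 → C:3 H:7
  + C2H5 → C:2 H:5
  + OCH3 → C:1 H:3 O:1
  + CONH2 → C:1 H:2 O:1 N:1
Element totals:
  C: 13
  H: 19
  N: 1
  O: 2

C13H19NO2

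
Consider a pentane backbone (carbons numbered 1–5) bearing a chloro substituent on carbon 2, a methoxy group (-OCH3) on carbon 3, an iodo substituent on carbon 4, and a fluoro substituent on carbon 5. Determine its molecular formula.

C6H11ClFIO

Atom tally by fragment:
  CH3 → C:1 H:3
  CH(Cl) → C:1 H:1 Cl:1
  CH(OCH3) → C:2 H:4 O:1
  CH(I) → C:1 H:1 I:1
  CH2F → C:1 H:2 F:1
Element totals:
  C: 6
  H: 11
  Cl: 1
  F: 1
  I: 1
  O: 1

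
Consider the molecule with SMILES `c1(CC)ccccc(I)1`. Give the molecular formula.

C8H9I

Atom tally by fragment:
  benzene ring core → C:6 H:6
  (− 2 ring H displaced by substituents)
  + C2H5 → C:2 H:5
  + I → I:1
Element totals:
  C: 8
  H: 9
  I: 1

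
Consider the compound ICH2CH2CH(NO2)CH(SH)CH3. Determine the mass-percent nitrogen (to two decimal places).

5.09%

Atom tally by fragment:
  ICH2 → C:1 H:2 I:1
  CH2 → C:1 H:2
  CH(NO2) → C:1 H:1 N:1 O:2
  CH(SH) → C:1 H:2 S:1
  CH3 → C:1 H:3
Element totals:
  C: 5
  H: 10
  I: 1
  N: 1
  O: 2
  S: 1
Molecular formula: C5H10INO2S.
Molar mass = 275.104 g/mol.
Mass from N: 1 × 14.007 = 14.007 g/mol.
%N = 14.007 / 275.104 × 100 = 5.09%.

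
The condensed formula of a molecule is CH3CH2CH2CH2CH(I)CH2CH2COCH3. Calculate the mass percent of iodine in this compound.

47.33%

Atom tally by fragment:
  CH3 → C:1 H:3
  CH2 → C:1 H:2
  CH2 → C:1 H:2
  CH2 → C:1 H:2
  CH(I) → C:1 H:1 I:1
  CH2 → C:1 H:2
  CH2COCH3 → C:3 H:5 O:1
Element totals:
  C: 9
  H: 17
  I: 1
  O: 1
Molecular formula: C9H17IO.
Molar mass = 268.138 g/mol.
Mass from I: 1 × 126.904 = 126.904 g/mol.
%I = 126.904 / 268.138 × 100 = 47.33%.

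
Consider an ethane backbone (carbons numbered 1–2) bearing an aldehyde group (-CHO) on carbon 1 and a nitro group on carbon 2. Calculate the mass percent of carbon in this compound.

Atom tally by fragment:
  OHCCH2 → C:2 H:3 O:1
  CH2NO2 → C:1 H:2 N:1 O:2
Element totals:
  C: 3
  H: 5
  N: 1
  O: 3
Molecular formula: C3H5NO3.
Molar mass = 103.077 g/mol.
Mass from C: 3 × 12.011 = 36.033 g/mol.
%C = 36.033 / 103.077 × 100 = 34.96%.

34.96%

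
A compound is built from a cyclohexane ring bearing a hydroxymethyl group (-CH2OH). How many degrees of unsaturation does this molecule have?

1

Atom tally by fragment:
  cyclohexane ring core → C:6 H:12
  (− 1 ring H displaced by substituents)
  + CH2OH → C:1 H:3 O:1
Element totals:
  C: 7
  H: 14
  O: 1
Molecular formula: C7H14O.
DoU = (2C + 2 + N − H − X) / 2 = (2·7 + 2 + 0 − 14 − 0) / 2 = 1.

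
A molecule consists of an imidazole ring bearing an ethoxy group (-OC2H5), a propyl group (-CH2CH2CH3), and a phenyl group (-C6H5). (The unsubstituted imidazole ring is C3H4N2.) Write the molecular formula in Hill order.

C14H18N2O

Atom tally by fragment:
  imidazole ring core → C:3 H:4 N:2
  (− 3 ring H displaced by substituents)
  + OC2H5 → C:2 H:5 O:1
  + CH2CH2CH3 → C:3 H:7
  + C6H5 → C:6 H:5
Element totals:
  C: 14
  H: 18
  N: 2
  O: 1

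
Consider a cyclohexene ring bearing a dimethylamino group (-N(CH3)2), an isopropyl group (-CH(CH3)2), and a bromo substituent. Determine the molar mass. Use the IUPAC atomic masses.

246.19 g/mol

Atom tally by fragment:
  cyclohexene ring core → C:6 H:10
  (− 3 ring H displaced by substituents)
  + N(CH3)2 → N:1 C:2 H:6
  + CH(CH3)2 → C:3 H:7
  + Br → Br:1
Element totals:
  C: 11
  H: 20
  Br: 1
  N: 1
Molecular formula: C11H20BrN.
  M = 11(12.011) + 20(1.008) + 79.904 + 14.007
    = 132.121 + 20.160 + 79.904 + 14.007 = 246.192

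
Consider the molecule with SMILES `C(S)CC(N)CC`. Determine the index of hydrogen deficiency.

0

Atom tally by fragment:
  HSCH2 → C:1 H:3 S:1
  CH2 → C:1 H:2
  CH(NH2) → C:1 H:3 N:1
  CH2 → C:1 H:2
  CH3 → C:1 H:3
Element totals:
  C: 5
  H: 13
  N: 1
  S: 1
Molecular formula: C5H13NS.
DoU = (2C + 2 + N − H − X) / 2 = (2·5 + 2 + 1 − 13 − 0) / 2 = 0.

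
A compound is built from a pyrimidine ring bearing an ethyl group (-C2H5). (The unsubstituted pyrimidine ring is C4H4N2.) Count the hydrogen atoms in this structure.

Atom tally by fragment:
  pyrimidine ring core → C:4 H:4 N:2
  (− 1 ring H displaced by substituents)
  + C2H5 → C:2 H:5
Element totals:
  C: 6
  H: 8
  N: 2

8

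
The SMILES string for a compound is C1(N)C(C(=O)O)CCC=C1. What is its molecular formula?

Atom tally by fragment:
  cyclohexene ring core → C:6 H:10
  (− 2 ring H displaced by substituents)
  + NH2 → N:1 H:2
  + COOH → C:1 H:1 O:2
Element totals:
  C: 7
  H: 11
  N: 1
  O: 2

C7H11NO2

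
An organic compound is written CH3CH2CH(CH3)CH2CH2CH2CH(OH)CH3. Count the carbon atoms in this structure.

9

Element totals:
  C: 9
  H: 20
  O: 1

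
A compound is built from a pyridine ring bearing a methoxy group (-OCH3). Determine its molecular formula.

Atom tally by fragment:
  pyridine ring core → C:5 H:5 N:1
  (− 1 ring H displaced by substituents)
  + OCH3 → C:1 H:3 O:1
Element totals:
  C: 6
  H: 7
  N: 1
  O: 1

C6H7NO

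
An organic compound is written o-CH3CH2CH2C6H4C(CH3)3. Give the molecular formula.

C13H20

Element totals:
  C: 13
  H: 20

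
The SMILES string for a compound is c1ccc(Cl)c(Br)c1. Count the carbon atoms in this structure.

Atom tally by fragment:
  benzene ring core → C:6 H:6
  (− 2 ring H displaced by substituents)
  + Cl → Cl:1
  + Br → Br:1
Element totals:
  C: 6
  H: 4
  Br: 1
  Cl: 1

6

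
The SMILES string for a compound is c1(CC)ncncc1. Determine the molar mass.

108.14 g/mol

Atom tally by fragment:
  pyrimidine ring core → C:4 H:4 N:2
  (− 1 ring H displaced by substituents)
  + C2H5 → C:2 H:5
Element totals:
  C: 6
  H: 8
  N: 2
Molecular formula: C6H8N2.
  M = 6(12.011) + 8(1.008) + 2(14.007)
    = 72.066 + 8.064 + 28.014 = 108.144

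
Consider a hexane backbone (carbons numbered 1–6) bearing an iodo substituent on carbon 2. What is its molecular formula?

Atom tally by fragment:
  CH3 → C:1 H:3
  CH(I) → C:1 H:1 I:1
  CH2 → C:1 H:2
  CH2 → C:1 H:2
  CH2 → C:1 H:2
  CH3 → C:1 H:3
Element totals:
  C: 6
  H: 13
  I: 1

C6H13I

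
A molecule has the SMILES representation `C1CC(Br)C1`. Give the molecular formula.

Atom tally by fragment:
  cyclobutane ring core → C:4 H:8
  (− 1 ring H displaced by substituents)
  + Br → Br:1
Element totals:
  C: 4
  H: 7
  Br: 1

C4H7Br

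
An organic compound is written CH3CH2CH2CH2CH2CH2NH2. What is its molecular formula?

Element totals:
  C: 6
  H: 15
  N: 1

C6H15N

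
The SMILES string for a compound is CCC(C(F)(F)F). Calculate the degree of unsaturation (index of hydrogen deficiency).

0

Atom tally by fragment:
  CH3 → C:1 H:3
  CH2 → C:1 H:2
  CH2CF3 → C:2 H:2 F:3
Element totals:
  C: 4
  H: 7
  F: 3
Molecular formula: C4H7F3.
DoU = (2C + 2 + N − H − X) / 2 = (2·4 + 2 + 0 − 7 − 3) / 2 = 0.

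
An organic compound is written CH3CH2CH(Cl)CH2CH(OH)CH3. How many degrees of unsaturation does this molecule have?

Element totals:
  C: 6
  H: 13
  Cl: 1
  O: 1
Molecular formula: C6H13ClO.
DoU = (2C + 2 + N − H − X) / 2 = (2·6 + 2 + 0 − 13 − 1) / 2 = 0.

0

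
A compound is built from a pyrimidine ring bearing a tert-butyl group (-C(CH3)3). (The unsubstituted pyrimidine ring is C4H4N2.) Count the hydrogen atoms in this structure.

Atom tally by fragment:
  pyrimidine ring core → C:4 H:4 N:2
  (− 1 ring H displaced by substituents)
  + C(CH3)3 → C:4 H:9
Element totals:
  C: 8
  H: 12
  N: 2

12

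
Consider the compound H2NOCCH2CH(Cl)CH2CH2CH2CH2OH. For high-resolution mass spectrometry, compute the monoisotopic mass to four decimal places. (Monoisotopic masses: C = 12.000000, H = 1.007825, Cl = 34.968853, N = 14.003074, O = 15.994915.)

Atom tally by fragment:
  H2NOCCH2 → C:2 H:4 O:1 N:1
  CH(Cl) → C:1 H:1 Cl:1
  CH2 → C:1 H:2
  CH2 → C:1 H:2
  CH2 → C:1 H:2
  CH2OH → C:1 H:3 O:1
Element totals:
  C: 7
  H: 14
  Cl: 1
  N: 1
  O: 2
Molecular formula: C7H14ClNO2.
  M = 7(12.0) + 14(1.007825) + 34.968853 + 14.003074 + 2(15.994915)
    = 84.000000 + 14.109550 + 34.968853 + 14.003074 + 31.989830 = 179.071307

179.0713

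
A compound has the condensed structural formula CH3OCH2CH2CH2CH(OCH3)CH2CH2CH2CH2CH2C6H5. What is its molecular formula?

Element totals:
  C: 17
  H: 28
  O: 2

C17H28O2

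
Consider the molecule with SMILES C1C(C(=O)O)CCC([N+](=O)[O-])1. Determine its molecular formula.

C6H9NO4

Atom tally by fragment:
  cyclopentane ring core → C:5 H:10
  (− 2 ring H displaced by substituents)
  + COOH → C:1 H:1 O:2
  + NO2 → N:1 O:2
Element totals:
  C: 6
  H: 9
  N: 1
  O: 4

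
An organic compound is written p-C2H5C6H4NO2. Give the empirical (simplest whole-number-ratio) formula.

Atom tally by fragment:
  benzene ring core → C:6 H:6
  (− 2 ring H displaced by substituents)
  + C2H5 → C:2 H:5
  + NO2 → N:1 O:2
Element totals:
  C: 8
  H: 9
  N: 1
  O: 2
Molecular formula: C8H9NO2.
gcd of subscripts (8, 9, 1, 2) = 1, so the empirical formula equals the molecular formula.

C8H9NO2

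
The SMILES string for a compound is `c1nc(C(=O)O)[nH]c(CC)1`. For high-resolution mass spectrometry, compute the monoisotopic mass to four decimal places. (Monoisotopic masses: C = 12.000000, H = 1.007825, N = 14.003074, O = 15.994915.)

140.0586

Atom tally by fragment:
  imidazole ring core → C:3 H:4 N:2
  (− 2 ring H displaced by substituents)
  + COOH → C:1 H:1 O:2
  + C2H5 → C:2 H:5
Element totals:
  C: 6
  H: 8
  N: 2
  O: 2
Molecular formula: C6H8N2O2.
  M = 6(12.0) + 8(1.007825) + 2(14.003074) + 2(15.994915)
    = 72.000000 + 8.062600 + 28.006148 + 31.989830 = 140.058578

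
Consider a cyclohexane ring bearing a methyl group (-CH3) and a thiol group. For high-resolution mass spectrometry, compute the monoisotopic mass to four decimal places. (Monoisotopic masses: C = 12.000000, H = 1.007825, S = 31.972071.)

130.0816

Atom tally by fragment:
  cyclohexane ring core → C:6 H:12
  (− 2 ring H displaced by substituents)
  + CH3 → C:1 H:3
  + SH → S:1 H:1
Element totals:
  C: 7
  H: 14
  S: 1
Molecular formula: C7H14S.
  M = 7(12.0) + 14(1.007825) + 31.972071
    = 84.000000 + 14.109550 + 31.972071 = 130.081621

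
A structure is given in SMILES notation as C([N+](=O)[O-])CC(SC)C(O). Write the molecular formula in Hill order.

Atom tally by fragment:
  O2NCH2 → C:1 H:2 N:1 O:2
  CH2 → C:1 H:2
  CH(SCH3) → C:2 H:4 S:1
  CH2OH → C:1 H:3 O:1
Element totals:
  C: 5
  H: 11
  N: 1
  O: 3
  S: 1

C5H11NO3S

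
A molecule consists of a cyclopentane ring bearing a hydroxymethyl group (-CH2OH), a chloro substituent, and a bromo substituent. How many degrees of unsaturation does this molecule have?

1

Atom tally by fragment:
  cyclopentane ring core → C:5 H:10
  (− 3 ring H displaced by substituents)
  + CH2OH → C:1 H:3 O:1
  + Cl → Cl:1
  + Br → Br:1
Element totals:
  C: 6
  H: 10
  Br: 1
  Cl: 1
  O: 1
Molecular formula: C6H10BrClO.
DoU = (2C + 2 + N − H − X) / 2 = (2·6 + 2 + 0 − 10 − 2) / 2 = 1.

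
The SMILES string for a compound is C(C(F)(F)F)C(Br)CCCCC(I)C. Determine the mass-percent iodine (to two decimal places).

32.79%

Atom tally by fragment:
  F3CCH2 → C:2 H:2 F:3
  CH(Br) → C:1 H:1 Br:1
  CH2 → C:1 H:2
  CH2 → C:1 H:2
  CH2 → C:1 H:2
  CH2 → C:1 H:2
  CH(I) → C:1 H:1 I:1
  CH3 → C:1 H:3
Element totals:
  C: 9
  H: 15
  Br: 1
  F: 3
  I: 1
Molecular formula: C9H15BrF3I.
Molar mass = 387.021 g/mol.
Mass from I: 1 × 126.904 = 126.904 g/mol.
%I = 126.904 / 387.021 × 100 = 32.79%.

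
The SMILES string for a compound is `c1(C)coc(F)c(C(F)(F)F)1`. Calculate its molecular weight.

168.09 g/mol

Atom tally by fragment:
  furan ring core → C:4 H:4 O:1
  (− 3 ring H displaced by substituents)
  + CH3 → C:1 H:3
  + F → F:1
  + CF3 → C:1 F:3
Element totals:
  C: 6
  H: 4
  F: 4
  O: 1
Molecular formula: C6H4F4O.
  M = 6(12.011) + 4(1.008) + 4(18.998) + 15.999
    = 72.066 + 4.032 + 75.992 + 15.999 = 168.089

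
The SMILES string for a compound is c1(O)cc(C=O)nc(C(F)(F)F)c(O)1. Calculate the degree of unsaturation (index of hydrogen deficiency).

Atom tally by fragment:
  pyridine ring core → C:5 H:5 N:1
  (− 4 ring H displaced by substituents)
  + OH → O:1 H:1
  + CHO → C:1 H:1 O:1
  + CF3 → C:1 F:3
  + OH → O:1 H:1
Element totals:
  C: 7
  H: 4
  F: 3
  N: 1
  O: 3
Molecular formula: C7H4F3NO3.
DoU = (2C + 2 + N − H − X) / 2 = (2·7 + 2 + 1 − 4 − 3) / 2 = 5.

5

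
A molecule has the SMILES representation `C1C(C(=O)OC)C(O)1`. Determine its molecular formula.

C5H8O3

Atom tally by fragment:
  cyclopropane ring core → C:3 H:6
  (− 2 ring H displaced by substituents)
  + COOCH3 → C:2 H:3 O:2
  + OH → O:1 H:1
Element totals:
  C: 5
  H: 8
  O: 3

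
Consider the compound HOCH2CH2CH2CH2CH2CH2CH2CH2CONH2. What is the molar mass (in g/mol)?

Atom tally by fragment:
  HOCH2CH2 → C:2 H:5 O:1
  CH2 → C:1 H:2
  CH2 → C:1 H:2
  CH2 → C:1 H:2
  CH2 → C:1 H:2
  CH2 → C:1 H:2
  CH2CONH2 → C:2 H:4 O:1 N:1
Element totals:
  C: 9
  H: 19
  N: 1
  O: 2
Molecular formula: C9H19NO2.
  M = 9(12.011) + 19(1.008) + 14.007 + 2(15.999)
    = 108.099 + 19.152 + 14.007 + 31.998 = 173.256

173.26 g/mol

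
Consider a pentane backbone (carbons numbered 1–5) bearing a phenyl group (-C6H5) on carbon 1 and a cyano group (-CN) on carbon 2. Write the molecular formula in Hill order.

C12H15N

Atom tally by fragment:
  C6H5CH2 → C:7 H:7
  CH(CN) → C:2 H:1 N:1
  CH2 → C:1 H:2
  CH2 → C:1 H:2
  CH3 → C:1 H:3
Element totals:
  C: 12
  H: 15
  N: 1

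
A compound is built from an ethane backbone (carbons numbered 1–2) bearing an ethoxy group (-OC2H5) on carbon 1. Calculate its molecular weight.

Atom tally by fragment:
  C2H5OCH2 → C:3 H:7 O:1
  CH3 → C:1 H:3
Element totals:
  C: 4
  H: 10
  O: 1
Molecular formula: C4H10O.
  M = 4(12.011) + 10(1.008) + 15.999
    = 48.044 + 10.080 + 15.999 = 74.123

74.12 g/mol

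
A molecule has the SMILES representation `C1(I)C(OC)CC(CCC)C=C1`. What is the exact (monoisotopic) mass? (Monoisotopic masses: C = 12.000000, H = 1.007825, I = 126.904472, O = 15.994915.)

Atom tally by fragment:
  cyclohexene ring core → C:6 H:10
  (− 3 ring H displaced by substituents)
  + I → I:1
  + OCH3 → C:1 H:3 O:1
  + CH2CH2CH3 → C:3 H:7
Element totals:
  C: 10
  H: 17
  I: 1
  O: 1
Molecular formula: C10H17IO.
  M = 10(12.0) + 17(1.007825) + 126.904472 + 15.994915
    = 120.000000 + 17.133025 + 126.904472 + 15.994915 = 280.032412

280.0324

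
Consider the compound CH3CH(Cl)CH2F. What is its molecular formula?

Atom tally by fragment:
  CH3 → C:1 H:3
  CH(Cl) → C:1 H:1 Cl:1
  CH2F → C:1 H:2 F:1
Element totals:
  C: 3
  H: 6
  Cl: 1
  F: 1

C3H6ClF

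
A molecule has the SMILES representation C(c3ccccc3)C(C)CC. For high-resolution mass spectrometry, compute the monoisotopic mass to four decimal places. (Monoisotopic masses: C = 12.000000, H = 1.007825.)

Atom tally by fragment:
  C6H5CH2 → C:7 H:7
  CH(CH3) → C:2 H:4
  CH2 → C:1 H:2
  CH3 → C:1 H:3
Element totals:
  C: 11
  H: 16
Molecular formula: C11H16.
  M = 11(12.0) + 16(1.007825)
    = 132.000000 + 16.125200 = 148.125200

148.1252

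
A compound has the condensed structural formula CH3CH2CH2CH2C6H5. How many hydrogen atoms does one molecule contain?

Atom tally by fragment:
  CH3 → C:1 H:3
  CH2 → C:1 H:2
  CH2 → C:1 H:2
  CH2C6H5 → C:7 H:7
Element totals:
  C: 10
  H: 14

14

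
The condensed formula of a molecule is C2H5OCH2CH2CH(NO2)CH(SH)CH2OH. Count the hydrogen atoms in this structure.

15

Element totals:
  C: 7
  H: 15
  N: 1
  O: 4
  S: 1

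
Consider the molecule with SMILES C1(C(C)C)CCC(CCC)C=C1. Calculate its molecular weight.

166.31 g/mol

Atom tally by fragment:
  cyclohexene ring core → C:6 H:10
  (− 2 ring H displaced by substituents)
  + CH(CH3)2 → C:3 H:7
  + CH2CH2CH3 → C:3 H:7
Element totals:
  C: 12
  H: 22
Molecular formula: C12H22.
  M = 12(12.011) + 22(1.008)
    = 144.132 + 22.176 = 166.308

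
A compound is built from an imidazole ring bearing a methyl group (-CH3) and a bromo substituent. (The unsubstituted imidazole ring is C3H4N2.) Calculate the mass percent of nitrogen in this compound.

Atom tally by fragment:
  imidazole ring core → C:3 H:4 N:2
  (− 2 ring H displaced by substituents)
  + CH3 → C:1 H:3
  + Br → Br:1
Element totals:
  C: 4
  H: 5
  Br: 1
  N: 2
Molecular formula: C4H5BrN2.
Molar mass = 161.002 g/mol.
Mass from N: 2 × 14.007 = 28.014 g/mol.
%N = 28.014 / 161.002 × 100 = 17.40%.

17.40%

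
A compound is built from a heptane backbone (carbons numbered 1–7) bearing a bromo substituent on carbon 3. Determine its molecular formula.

Atom tally by fragment:
  CH3 → C:1 H:3
  CH2 → C:1 H:2
  CH(Br) → C:1 H:1 Br:1
  CH2 → C:1 H:2
  CH2 → C:1 H:2
  CH2 → C:1 H:2
  CH3 → C:1 H:3
Element totals:
  C: 7
  H: 15
  Br: 1

C7H15Br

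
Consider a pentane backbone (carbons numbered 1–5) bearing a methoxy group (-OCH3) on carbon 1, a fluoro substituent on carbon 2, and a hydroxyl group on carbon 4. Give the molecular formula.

Atom tally by fragment:
  CH3OCH2 → C:2 H:5 O:1
  CH(F) → C:1 H:1 F:1
  CH2 → C:1 H:2
  CH(OH) → C:1 H:2 O:1
  CH3 → C:1 H:3
Element totals:
  C: 6
  H: 13
  F: 1
  O: 2

C6H13FO2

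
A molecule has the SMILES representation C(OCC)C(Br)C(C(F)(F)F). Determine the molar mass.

Atom tally by fragment:
  C2H5OCH2 → C:3 H:7 O:1
  CH(Br) → C:1 H:1 Br:1
  CH2CF3 → C:2 H:2 F:3
Element totals:
  C: 6
  H: 10
  Br: 1
  F: 3
  O: 1
Molecular formula: C6H10BrF3O.
  M = 6(12.011) + 10(1.008) + 79.904 + 3(18.998) + 15.999
    = 72.066 + 10.080 + 79.904 + 56.994 + 15.999 = 235.043

235.04 g/mol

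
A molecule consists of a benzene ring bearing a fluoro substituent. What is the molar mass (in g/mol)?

96.10 g/mol

Atom tally by fragment:
  benzene ring core → C:6 H:6
  (− 1 ring H displaced by substituents)
  + F → F:1
Element totals:
  C: 6
  H: 5
  F: 1
Molecular formula: C6H5F.
  M = 6(12.011) + 5(1.008) + 18.998
    = 72.066 + 5.040 + 18.998 = 96.104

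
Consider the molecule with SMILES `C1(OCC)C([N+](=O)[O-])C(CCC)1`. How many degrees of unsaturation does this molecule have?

2

Atom tally by fragment:
  cyclopropane ring core → C:3 H:6
  (− 3 ring H displaced by substituents)
  + OC2H5 → C:2 H:5 O:1
  + NO2 → N:1 O:2
  + CH2CH2CH3 → C:3 H:7
Element totals:
  C: 8
  H: 15
  N: 1
  O: 3
Molecular formula: C8H15NO3.
DoU = (2C + 2 + N − H − X) / 2 = (2·8 + 2 + 1 − 15 − 0) / 2 = 2.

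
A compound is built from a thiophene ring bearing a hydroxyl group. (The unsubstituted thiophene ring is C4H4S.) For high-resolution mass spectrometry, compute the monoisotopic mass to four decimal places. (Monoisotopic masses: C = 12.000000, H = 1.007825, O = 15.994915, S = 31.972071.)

Atom tally by fragment:
  thiophene ring core → C:4 H:4 S:1
  (− 1 ring H displaced by substituents)
  + OH → O:1 H:1
Element totals:
  C: 4
  H: 4
  O: 1
  S: 1
Molecular formula: C4H4OS.
  M = 4(12.0) + 4(1.007825) + 15.994915 + 31.972071
    = 48.000000 + 4.031300 + 15.994915 + 31.972071 = 99.998286

99.9983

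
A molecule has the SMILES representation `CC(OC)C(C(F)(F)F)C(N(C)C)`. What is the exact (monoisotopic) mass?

Atom tally by fragment:
  CH3 → C:1 H:3
  CH(OCH3) → C:2 H:4 O:1
  CH(CF3) → C:2 H:1 F:3
  CH2N(CH3)2 → C:3 H:8 N:1
Element totals:
  C: 8
  H: 16
  F: 3
  N: 1
  O: 1
Molecular formula: C8H16F3NO.
  M = 8(12.0) + 16(1.007825) + 3(18.998403) + 14.003074 + 15.994915
    = 96.000000 + 16.125200 + 56.995209 + 14.003074 + 15.994915 = 199.118398

199.1184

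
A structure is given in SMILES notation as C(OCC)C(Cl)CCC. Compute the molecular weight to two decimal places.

Atom tally by fragment:
  C2H5OCH2 → C:3 H:7 O:1
  CH(Cl) → C:1 H:1 Cl:1
  CH2 → C:1 H:2
  CH2 → C:1 H:2
  CH3 → C:1 H:3
Element totals:
  C: 7
  H: 15
  Cl: 1
  O: 1
Molecular formula: C7H15ClO.
  M = 7(12.011) + 15(1.008) + 35.45 + 15.999
    = 84.077 + 15.120 + 35.450 + 15.999 = 150.646

150.65 g/mol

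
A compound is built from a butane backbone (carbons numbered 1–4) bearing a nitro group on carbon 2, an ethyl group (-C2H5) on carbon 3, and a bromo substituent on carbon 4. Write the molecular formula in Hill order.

C6H12BrNO2

Atom tally by fragment:
  CH3 → C:1 H:3
  CH(NO2) → C:1 H:1 N:1 O:2
  CH(C2H5) → C:3 H:6
  CH2Br → C:1 H:2 Br:1
Element totals:
  C: 6
  H: 12
  Br: 1
  N: 1
  O: 2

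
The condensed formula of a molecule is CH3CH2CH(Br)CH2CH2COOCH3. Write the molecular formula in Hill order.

C7H13BrO2

Element totals:
  C: 7
  H: 13
  Br: 1
  O: 2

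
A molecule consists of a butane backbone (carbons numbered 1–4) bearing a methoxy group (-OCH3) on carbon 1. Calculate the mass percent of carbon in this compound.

68.13%

Atom tally by fragment:
  CH3OCH2 → C:2 H:5 O:1
  CH2 → C:1 H:2
  CH2 → C:1 H:2
  CH3 → C:1 H:3
Element totals:
  C: 5
  H: 12
  O: 1
Molecular formula: C5H12O.
Molar mass = 88.150 g/mol.
Mass from C: 5 × 12.011 = 60.055 g/mol.
%C = 60.055 / 88.150 × 100 = 68.13%.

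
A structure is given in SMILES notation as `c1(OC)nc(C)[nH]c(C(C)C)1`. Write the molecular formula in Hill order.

Atom tally by fragment:
  imidazole ring core → C:3 H:4 N:2
  (− 3 ring H displaced by substituents)
  + OCH3 → C:1 H:3 O:1
  + CH3 → C:1 H:3
  + CH(CH3)2 → C:3 H:7
Element totals:
  C: 8
  H: 14
  N: 2
  O: 1

C8H14N2O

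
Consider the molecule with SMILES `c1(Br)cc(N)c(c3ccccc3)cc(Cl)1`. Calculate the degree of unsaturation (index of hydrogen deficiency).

8

Atom tally by fragment:
  benzene ring core → C:6 H:6
  (− 4 ring H displaced by substituents)
  + Br → Br:1
  + NH2 → N:1 H:2
  + C6H5 → C:6 H:5
  + Cl → Cl:1
Element totals:
  C: 12
  H: 9
  Br: 1
  Cl: 1
  N: 1
Molecular formula: C12H9BrClN.
DoU = (2C + 2 + N − H − X) / 2 = (2·12 + 2 + 1 − 9 − 2) / 2 = 8.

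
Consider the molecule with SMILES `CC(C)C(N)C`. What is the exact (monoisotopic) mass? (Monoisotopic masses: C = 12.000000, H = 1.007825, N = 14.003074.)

Atom tally by fragment:
  CH3 → C:1 H:3
  CH(CH3) → C:2 H:4
  CH(NH2) → C:1 H:3 N:1
  CH3 → C:1 H:3
Element totals:
  C: 5
  H: 13
  N: 1
Molecular formula: C5H13N.
  M = 5(12.0) + 13(1.007825) + 14.003074
    = 60.000000 + 13.101725 + 14.003074 = 87.104799

87.1048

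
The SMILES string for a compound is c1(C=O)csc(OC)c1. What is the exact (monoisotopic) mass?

Atom tally by fragment:
  thiophene ring core → C:4 H:4 S:1
  (− 2 ring H displaced by substituents)
  + CHO → C:1 H:1 O:1
  + OCH3 → C:1 H:3 O:1
Element totals:
  C: 6
  H: 6
  O: 2
  S: 1
Molecular formula: C6H6O2S.
  M = 6(12.0) + 6(1.007825) + 2(15.994915) + 31.972071
    = 72.000000 + 6.046950 + 31.989830 + 31.972071 = 142.008851

142.0089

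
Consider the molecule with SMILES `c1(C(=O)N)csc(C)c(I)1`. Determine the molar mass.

267.08 g/mol

Atom tally by fragment:
  thiophene ring core → C:4 H:4 S:1
  (− 3 ring H displaced by substituents)
  + CONH2 → C:1 H:2 O:1 N:1
  + CH3 → C:1 H:3
  + I → I:1
Element totals:
  C: 6
  H: 6
  I: 1
  N: 1
  O: 1
  S: 1
Molecular formula: C6H6INOS.
  M = 6(12.011) + 6(1.008) + 126.904 + 14.007 + 15.999 + 32.06
    = 72.066 + 6.048 + 126.904 + 14.007 + 15.999 + 32.060 = 267.084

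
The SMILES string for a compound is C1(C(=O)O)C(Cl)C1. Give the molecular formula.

C4H5ClO2

Atom tally by fragment:
  cyclopropane ring core → C:3 H:6
  (− 2 ring H displaced by substituents)
  + COOH → C:1 H:1 O:2
  + Cl → Cl:1
Element totals:
  C: 4
  H: 5
  Cl: 1
  O: 2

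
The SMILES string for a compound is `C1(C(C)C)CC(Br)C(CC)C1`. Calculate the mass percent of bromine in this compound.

36.46%

Atom tally by fragment:
  cyclopentane ring core → C:5 H:10
  (− 3 ring H displaced by substituents)
  + CH(CH3)2 → C:3 H:7
  + Br → Br:1
  + C2H5 → C:2 H:5
Element totals:
  C: 10
  H: 19
  Br: 1
Molecular formula: C10H19Br.
Molar mass = 219.166 g/mol.
Mass from Br: 1 × 79.904 = 79.904 g/mol.
%Br = 79.904 / 219.166 × 100 = 36.46%.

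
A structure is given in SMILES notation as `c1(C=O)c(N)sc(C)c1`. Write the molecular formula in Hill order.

Atom tally by fragment:
  thiophene ring core → C:4 H:4 S:1
  (− 3 ring H displaced by substituents)
  + CHO → C:1 H:1 O:1
  + NH2 → N:1 H:2
  + CH3 → C:1 H:3
Element totals:
  C: 6
  H: 7
  N: 1
  O: 1
  S: 1

C6H7NOS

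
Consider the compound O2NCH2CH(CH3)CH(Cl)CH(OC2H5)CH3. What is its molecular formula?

C8H16ClNO3

Element totals:
  C: 8
  H: 16
  Cl: 1
  N: 1
  O: 3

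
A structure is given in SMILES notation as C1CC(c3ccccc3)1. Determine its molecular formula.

C9H10

Atom tally by fragment:
  cyclopropane ring core → C:3 H:6
  (− 1 ring H displaced by substituents)
  + C6H5 → C:6 H:5
Element totals:
  C: 9
  H: 10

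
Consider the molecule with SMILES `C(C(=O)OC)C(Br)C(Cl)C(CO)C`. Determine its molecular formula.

Atom tally by fragment:
  CH3OOCCH2 → C:3 H:5 O:2
  CH(Br) → C:1 H:1 Br:1
  CH(Cl) → C:1 H:1 Cl:1
  CH(CH2OH) → C:2 H:4 O:1
  CH3 → C:1 H:3
Element totals:
  C: 8
  H: 14
  Br: 1
  Cl: 1
  O: 3

C8H14BrClO3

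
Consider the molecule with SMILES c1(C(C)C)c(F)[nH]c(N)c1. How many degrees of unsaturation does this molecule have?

Atom tally by fragment:
  pyrrole ring core → C:4 H:5 N:1
  (− 3 ring H displaced by substituents)
  + CH(CH3)2 → C:3 H:7
  + F → F:1
  + NH2 → N:1 H:2
Element totals:
  C: 7
  H: 11
  F: 1
  N: 2
Molecular formula: C7H11FN2.
DoU = (2C + 2 + N − H − X) / 2 = (2·7 + 2 + 2 − 11 − 1) / 2 = 3.

3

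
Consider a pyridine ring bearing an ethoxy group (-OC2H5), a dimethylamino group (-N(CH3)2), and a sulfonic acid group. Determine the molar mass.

Atom tally by fragment:
  pyridine ring core → C:5 H:5 N:1
  (− 3 ring H displaced by substituents)
  + OC2H5 → C:2 H:5 O:1
  + N(CH3)2 → N:1 C:2 H:6
  + SO3H → S:1 O:3 H:1
Element totals:
  C: 9
  H: 14
  N: 2
  O: 4
  S: 1
Molecular formula: C9H14N2O4S.
  M = 9(12.011) + 14(1.008) + 2(14.007) + 4(15.999) + 32.06
    = 108.099 + 14.112 + 28.014 + 63.996 + 32.060 = 246.281

246.28 g/mol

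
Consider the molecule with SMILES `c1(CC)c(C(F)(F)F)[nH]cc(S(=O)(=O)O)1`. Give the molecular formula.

Atom tally by fragment:
  pyrrole ring core → C:4 H:5 N:1
  (− 3 ring H displaced by substituents)
  + C2H5 → C:2 H:5
  + CF3 → C:1 F:3
  + SO3H → S:1 O:3 H:1
Element totals:
  C: 7
  H: 8
  F: 3
  N: 1
  O: 3
  S: 1

C7H8F3NO3S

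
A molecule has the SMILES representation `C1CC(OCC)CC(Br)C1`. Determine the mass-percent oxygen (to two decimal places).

7.72%

Atom tally by fragment:
  cyclohexane ring core → C:6 H:12
  (− 2 ring H displaced by substituents)
  + OC2H5 → C:2 H:5 O:1
  + Br → Br:1
Element totals:
  C: 8
  H: 15
  Br: 1
  O: 1
Molecular formula: C8H15BrO.
Molar mass = 207.111 g/mol.
Mass from O: 1 × 15.999 = 15.999 g/mol.
%O = 15.999 / 207.111 × 100 = 7.72%.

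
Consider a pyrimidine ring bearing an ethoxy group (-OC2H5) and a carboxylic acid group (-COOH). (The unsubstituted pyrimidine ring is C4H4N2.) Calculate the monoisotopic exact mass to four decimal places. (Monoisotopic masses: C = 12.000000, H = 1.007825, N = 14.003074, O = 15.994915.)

168.0535

Atom tally by fragment:
  pyrimidine ring core → C:4 H:4 N:2
  (− 2 ring H displaced by substituents)
  + OC2H5 → C:2 H:5 O:1
  + COOH → C:1 H:1 O:2
Element totals:
  C: 7
  H: 8
  N: 2
  O: 3
Molecular formula: C7H8N2O3.
  M = 7(12.0) + 8(1.007825) + 2(14.003074) + 3(15.994915)
    = 84.000000 + 8.062600 + 28.006148 + 47.984745 = 168.053493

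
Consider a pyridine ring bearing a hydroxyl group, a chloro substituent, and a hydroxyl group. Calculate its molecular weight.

145.54 g/mol

Atom tally by fragment:
  pyridine ring core → C:5 H:5 N:1
  (− 3 ring H displaced by substituents)
  + OH → O:1 H:1
  + Cl → Cl:1
  + OH → O:1 H:1
Element totals:
  C: 5
  H: 4
  Cl: 1
  N: 1
  O: 2
Molecular formula: C5H4ClNO2.
  M = 5(12.011) + 4(1.008) + 35.45 + 14.007 + 2(15.999)
    = 60.055 + 4.032 + 35.450 + 14.007 + 31.998 = 145.542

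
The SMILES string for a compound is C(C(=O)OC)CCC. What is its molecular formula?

C6H12O2

Atom tally by fragment:
  CH3OOCCH2 → C:3 H:5 O:2
  CH2 → C:1 H:2
  CH2 → C:1 H:2
  CH3 → C:1 H:3
Element totals:
  C: 6
  H: 12
  O: 2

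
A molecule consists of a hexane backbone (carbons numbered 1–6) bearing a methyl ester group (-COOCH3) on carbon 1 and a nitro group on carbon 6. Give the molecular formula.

C8H15NO4

Atom tally by fragment:
  CH3OOCCH2 → C:3 H:5 O:2
  CH2 → C:1 H:2
  CH2 → C:1 H:2
  CH2 → C:1 H:2
  CH2 → C:1 H:2
  CH2NO2 → C:1 H:2 N:1 O:2
Element totals:
  C: 8
  H: 15
  N: 1
  O: 4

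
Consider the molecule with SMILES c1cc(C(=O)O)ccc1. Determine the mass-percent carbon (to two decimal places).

68.85%

Atom tally by fragment:
  benzene ring core → C:6 H:6
  (− 1 ring H displaced by substituents)
  + COOH → C:1 H:1 O:2
Element totals:
  C: 7
  H: 6
  O: 2
Molecular formula: C7H6O2.
Molar mass = 122.123 g/mol.
Mass from C: 7 × 12.011 = 84.077 g/mol.
%C = 84.077 / 122.123 × 100 = 68.85%.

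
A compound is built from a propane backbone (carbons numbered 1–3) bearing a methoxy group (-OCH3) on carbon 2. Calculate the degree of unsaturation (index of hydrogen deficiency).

0

Atom tally by fragment:
  CH3 → C:1 H:3
  CH(OCH3) → C:2 H:4 O:1
  CH3 → C:1 H:3
Element totals:
  C: 4
  H: 10
  O: 1
Molecular formula: C4H10O.
DoU = (2C + 2 + N − H − X) / 2 = (2·4 + 2 + 0 − 10 − 0) / 2 = 0.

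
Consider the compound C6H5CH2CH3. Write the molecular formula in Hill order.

C8H10

Atom tally by fragment:
  C6H5CH2 → C:7 H:7
  CH3 → C:1 H:3
Element totals:
  C: 8
  H: 10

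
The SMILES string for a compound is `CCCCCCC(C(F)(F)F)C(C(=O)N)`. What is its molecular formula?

C10H18F3NO

Atom tally by fragment:
  CH3 → C:1 H:3
  CH2 → C:1 H:2
  CH2 → C:1 H:2
  CH2 → C:1 H:2
  CH2 → C:1 H:2
  CH2 → C:1 H:2
  CH(CF3) → C:2 H:1 F:3
  CH2CONH2 → C:2 H:4 O:1 N:1
Element totals:
  C: 10
  H: 18
  F: 3
  N: 1
  O: 1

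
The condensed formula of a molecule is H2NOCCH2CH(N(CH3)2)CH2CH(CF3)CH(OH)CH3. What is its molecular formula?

Atom tally by fragment:
  H2NOCCH2 → C:2 H:4 O:1 N:1
  CH(N(CH3)2) → C:3 H:7 N:1
  CH2 → C:1 H:2
  CH(CF3) → C:2 H:1 F:3
  CH(OH) → C:1 H:2 O:1
  CH3 → C:1 H:3
Element totals:
  C: 10
  H: 19
  F: 3
  N: 2
  O: 2

C10H19F3N2O2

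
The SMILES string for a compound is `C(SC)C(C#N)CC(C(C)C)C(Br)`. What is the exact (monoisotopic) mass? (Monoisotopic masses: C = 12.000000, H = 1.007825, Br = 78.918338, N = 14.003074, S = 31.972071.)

263.0343

Atom tally by fragment:
  CH3SCH2 → C:2 H:5 S:1
  CH(CN) → C:2 H:1 N:1
  CH2 → C:1 H:2
  CH(CH(CH3)2) → C:4 H:8
  CH2Br → C:1 H:2 Br:1
Element totals:
  C: 10
  H: 18
  Br: 1
  N: 1
  S: 1
Molecular formula: C10H18BrNS.
  M = 10(12.0) + 18(1.007825) + 78.918338 + 14.003074 + 31.972071
    = 120.000000 + 18.140850 + 78.918338 + 14.003074 + 31.972071 = 263.034333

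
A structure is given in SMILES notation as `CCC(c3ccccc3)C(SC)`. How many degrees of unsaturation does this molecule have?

Atom tally by fragment:
  CH3 → C:1 H:3
  CH2 → C:1 H:2
  CH(C6H5) → C:7 H:6
  CH2SCH3 → C:2 H:5 S:1
Element totals:
  C: 11
  H: 16
  S: 1
Molecular formula: C11H16S.
DoU = (2C + 2 + N − H − X) / 2 = (2·11 + 2 + 0 − 16 − 0) / 2 = 4.

4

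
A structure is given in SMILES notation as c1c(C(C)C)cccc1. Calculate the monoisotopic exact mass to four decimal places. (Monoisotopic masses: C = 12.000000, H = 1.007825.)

Atom tally by fragment:
  benzene ring core → C:6 H:6
  (− 1 ring H displaced by substituents)
  + CH(CH3)2 → C:3 H:7
Element totals:
  C: 9
  H: 12
Molecular formula: C9H12.
  M = 9(12.0) + 12(1.007825)
    = 108.000000 + 12.093900 = 120.093900

120.0939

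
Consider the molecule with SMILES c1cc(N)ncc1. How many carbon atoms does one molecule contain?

5

Atom tally by fragment:
  pyridine ring core → C:5 H:5 N:1
  (− 1 ring H displaced by substituents)
  + NH2 → N:1 H:2
Element totals:
  C: 5
  H: 6
  N: 2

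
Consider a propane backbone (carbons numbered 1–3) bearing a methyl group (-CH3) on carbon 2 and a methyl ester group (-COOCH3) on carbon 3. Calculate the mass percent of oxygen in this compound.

27.55%

Atom tally by fragment:
  CH3 → C:1 H:3
  CH(CH3) → C:2 H:4
  CH2COOCH3 → C:3 H:5 O:2
Element totals:
  C: 6
  H: 12
  O: 2
Molecular formula: C6H12O2.
Molar mass = 116.160 g/mol.
Mass from O: 2 × 15.999 = 31.998 g/mol.
%O = 31.998 / 116.160 × 100 = 27.55%.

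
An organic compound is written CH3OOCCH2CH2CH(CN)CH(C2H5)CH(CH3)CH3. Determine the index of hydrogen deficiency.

Atom tally by fragment:
  CH3OOCCH2 → C:3 H:5 O:2
  CH2 → C:1 H:2
  CH(CN) → C:2 H:1 N:1
  CH(C2H5) → C:3 H:6
  CH(CH3) → C:2 H:4
  CH3 → C:1 H:3
Element totals:
  C: 12
  H: 21
  N: 1
  O: 2
Molecular formula: C12H21NO2.
DoU = (2C + 2 + N − H − X) / 2 = (2·12 + 2 + 1 − 21 − 0) / 2 = 3.

3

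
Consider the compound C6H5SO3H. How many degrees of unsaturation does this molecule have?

4

Element totals:
  C: 6
  H: 6
  O: 3
  S: 1
Molecular formula: C6H6O3S.
DoU = (2C + 2 + N − H − X) / 2 = (2·6 + 2 + 0 − 6 − 0) / 2 = 4.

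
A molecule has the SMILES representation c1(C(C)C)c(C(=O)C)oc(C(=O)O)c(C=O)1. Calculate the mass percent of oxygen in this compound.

Atom tally by fragment:
  furan ring core → C:4 H:4 O:1
  (− 4 ring H displaced by substituents)
  + CH(CH3)2 → C:3 H:7
  + COCH3 → C:2 H:3 O:1
  + COOH → C:1 H:1 O:2
  + CHO → C:1 H:1 O:1
Element totals:
  C: 11
  H: 12
  O: 5
Molecular formula: C11H12O5.
Molar mass = 224.212 g/mol.
Mass from O: 5 × 15.999 = 79.995 g/mol.
%O = 79.995 / 224.212 × 100 = 35.68%.

35.68%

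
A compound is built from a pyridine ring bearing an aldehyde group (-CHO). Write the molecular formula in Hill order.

Atom tally by fragment:
  pyridine ring core → C:5 H:5 N:1
  (− 1 ring H displaced by substituents)
  + CHO → C:1 H:1 O:1
Element totals:
  C: 6
  H: 5
  N: 1
  O: 1

C6H5NO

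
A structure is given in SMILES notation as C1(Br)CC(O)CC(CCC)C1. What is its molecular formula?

Atom tally by fragment:
  cyclohexane ring core → C:6 H:12
  (− 3 ring H displaced by substituents)
  + Br → Br:1
  + OH → O:1 H:1
  + CH2CH2CH3 → C:3 H:7
Element totals:
  C: 9
  H: 17
  Br: 1
  O: 1

C9H17BrO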